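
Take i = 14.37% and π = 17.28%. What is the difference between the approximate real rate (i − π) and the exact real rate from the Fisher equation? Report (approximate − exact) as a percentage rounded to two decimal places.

-0.43%

Approximate: r ≈ 14.370% − 17.280% = -2.9100%
Exact: (1 + 0.1437)/(1 + 0.1728) − 1 = -2.4812%
Error = -2.9100% − (-2.4812%) = -0.4288% → -0.43%.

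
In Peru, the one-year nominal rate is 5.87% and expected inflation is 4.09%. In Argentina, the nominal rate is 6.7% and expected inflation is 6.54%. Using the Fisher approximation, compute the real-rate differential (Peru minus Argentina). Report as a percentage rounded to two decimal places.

1.62%

Peru: 5.87% − 4.09% = 1.780%
Argentina: 6.7% − 6.54% = 0.160%
Differential = 1.620% → 1.62%.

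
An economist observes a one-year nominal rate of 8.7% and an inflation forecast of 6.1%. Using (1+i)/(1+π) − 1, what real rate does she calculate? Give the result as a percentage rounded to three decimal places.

2.451%

By the Fisher relation, 1 + r = (1 + i)/(1 + π).
1 + r = 1.08700 / 1.06100 = 1.0245052
r = 1.0245052 − 1 = 2.45052%, i.e. 2.451%.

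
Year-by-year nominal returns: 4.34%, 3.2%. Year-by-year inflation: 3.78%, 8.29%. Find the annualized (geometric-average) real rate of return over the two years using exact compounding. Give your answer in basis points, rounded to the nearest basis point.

Compound the nominal returns: 1.0434 × 1.0320 = 1.07678880.
Compound inflation: 1.0378 × 1.0829 = 1.12383362.
Deflate: 1.07678880 / 1.12383362 = 0.95813898.
Annualized real rate = 0.95813898^(1/2) − 1 = -2.1154% → -212 basis points.

-212 basis points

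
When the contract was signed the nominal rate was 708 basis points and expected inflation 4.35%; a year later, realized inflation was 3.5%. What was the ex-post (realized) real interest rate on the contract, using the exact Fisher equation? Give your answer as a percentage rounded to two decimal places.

Ex-post: (1 + 0.0708)/(1 + 0.0350) − 1 = 3.4589%
So the realized real rate is 3.46%.

3.46%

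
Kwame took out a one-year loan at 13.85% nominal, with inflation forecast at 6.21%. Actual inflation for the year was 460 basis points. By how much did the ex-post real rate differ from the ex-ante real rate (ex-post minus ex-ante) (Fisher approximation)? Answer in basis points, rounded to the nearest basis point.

161 basis points

Ex-ante: 13.85% − 6.21% = 7.640%
Ex-post: 13.85% − 4.6% = 9.250%
Difference (ex-post − ex-ante) = 1.6100% → 161 basis points.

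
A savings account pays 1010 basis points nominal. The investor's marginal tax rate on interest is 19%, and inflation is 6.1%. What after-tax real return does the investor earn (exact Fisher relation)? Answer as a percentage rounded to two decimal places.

1.96%

After-tax nominal return = 10.1% × (1 − 0.19) = 8.1810%.
1 + r = 1.08181 / 1.06100 = 1.019614
After-tax real rate = 1.019614 − 1 → 1.96%.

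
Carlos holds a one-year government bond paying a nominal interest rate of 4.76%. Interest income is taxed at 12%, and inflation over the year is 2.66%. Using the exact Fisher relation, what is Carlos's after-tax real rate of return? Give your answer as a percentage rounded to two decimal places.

1.49%

After-tax nominal return = 4.76% × (1 − 0.12) = 4.1888%.
1 + r = 1.041888 / 1.02660 = 1.014892
After-tax real rate = 1.014892 − 1 → 1.49%.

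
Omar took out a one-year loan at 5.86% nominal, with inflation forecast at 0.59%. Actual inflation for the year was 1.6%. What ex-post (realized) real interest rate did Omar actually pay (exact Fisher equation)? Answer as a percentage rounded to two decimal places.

4.19%

Ex-post: (1 + 0.0586)/(1 + 0.0160) − 1 = 4.1929%
So the realized real rate is 4.19%.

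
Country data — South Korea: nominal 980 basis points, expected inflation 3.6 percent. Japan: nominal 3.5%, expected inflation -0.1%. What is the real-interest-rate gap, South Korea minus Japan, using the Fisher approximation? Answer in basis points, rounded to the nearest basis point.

260 basis points

South Korea: 9.8% − 3.6% = 6.200%
Japan: 3.5% − (-0.1%) = 3.600%
Differential = 2.600% → 260 basis points.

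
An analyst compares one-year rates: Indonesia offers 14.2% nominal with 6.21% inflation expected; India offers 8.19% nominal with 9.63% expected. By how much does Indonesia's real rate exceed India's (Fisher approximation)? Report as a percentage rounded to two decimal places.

Indonesia: 14.2% − 6.21% = 7.990%
India: 8.19% − 9.63% = -1.440%
Differential = 9.430% → 9.43%.

9.43%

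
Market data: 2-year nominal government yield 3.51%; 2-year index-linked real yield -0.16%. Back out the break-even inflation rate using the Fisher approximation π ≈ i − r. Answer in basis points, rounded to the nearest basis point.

367 basis points

π ≈ i − r = 3.51% − (-0.16%) → 367 basis points.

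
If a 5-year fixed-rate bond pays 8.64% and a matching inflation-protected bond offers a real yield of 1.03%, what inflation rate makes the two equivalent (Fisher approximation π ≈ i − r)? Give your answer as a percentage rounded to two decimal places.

π ≈ i − r = 8.64% − 1.03% → 7.61%.

7.61%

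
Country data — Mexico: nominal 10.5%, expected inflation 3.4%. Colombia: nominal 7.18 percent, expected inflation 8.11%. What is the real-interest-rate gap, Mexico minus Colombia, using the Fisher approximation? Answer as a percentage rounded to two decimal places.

8.03%

Mexico: 10.5% − 3.4% = 7.100%
Colombia: 7.18% − 8.11% = -0.930%
Differential = 8.030% → 8.03%.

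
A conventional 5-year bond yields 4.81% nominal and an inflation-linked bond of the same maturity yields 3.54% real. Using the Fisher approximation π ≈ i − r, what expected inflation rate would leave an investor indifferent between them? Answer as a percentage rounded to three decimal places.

1.270%

π ≈ i − r = 4.81% − 3.54% → 1.270%.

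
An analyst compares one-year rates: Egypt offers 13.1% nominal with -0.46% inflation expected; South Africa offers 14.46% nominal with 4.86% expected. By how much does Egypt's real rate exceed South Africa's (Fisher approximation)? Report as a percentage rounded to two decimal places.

Egypt: 13.1% − (-0.46%) = 13.560%
South Africa: 14.46% − 4.86% = 9.600%
Differential = 3.960% → 3.96%.

3.96%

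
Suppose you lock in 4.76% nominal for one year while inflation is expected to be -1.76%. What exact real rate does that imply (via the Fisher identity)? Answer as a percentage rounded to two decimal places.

By the Fisher identity, 1 + r = (1 + i)/(1 + π).
1 + r = 1.04760 / 0.98240 = 1.066368
r = 1.066368 − 1 = 6.6368%, i.e. 6.64%.

6.64%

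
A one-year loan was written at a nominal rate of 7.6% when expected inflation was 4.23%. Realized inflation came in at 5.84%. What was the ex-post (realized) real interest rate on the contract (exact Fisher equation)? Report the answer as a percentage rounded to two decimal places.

Ex-post: (1 + 0.0760)/(1 + 0.0584) − 1 = 1.6629%
So the realized real rate is 1.66%.

1.66%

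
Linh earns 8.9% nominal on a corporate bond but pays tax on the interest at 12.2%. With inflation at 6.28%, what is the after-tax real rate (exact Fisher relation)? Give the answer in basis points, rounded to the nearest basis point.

After-tax nominal return = 8.9% × (1 − 0.122) = 7.8142%.
1 + r = 1.078142 / 1.06280 = 1.014435
After-tax real rate = 1.014435 − 1 → 144 basis points.

144 basis points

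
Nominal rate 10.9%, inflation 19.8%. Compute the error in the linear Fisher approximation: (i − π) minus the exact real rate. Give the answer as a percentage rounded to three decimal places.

Approximate: r ≈ 10.900% − 19.800% = -8.9000%
Exact: (1 + 0.1090)/(1 + 0.1980) − 1 = -7.4290%
Error = -8.9000% − (-7.4290%) = -1.4710% → -1.471%.

-1.471%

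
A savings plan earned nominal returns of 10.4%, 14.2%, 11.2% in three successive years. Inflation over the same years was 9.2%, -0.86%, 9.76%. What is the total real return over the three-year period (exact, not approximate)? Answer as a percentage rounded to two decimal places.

Nominal growth factor = 1.1040 × 1.1420 × 1.1120 = 1.401974
Price-level growth factor = 1.0920 × 0.9914 × 1.0976 = 1.188271
Real growth factor = 1.401974 / 1.188271 = 1.179843
Total real return = 1.179843 − 1 → 17.98%.

17.98%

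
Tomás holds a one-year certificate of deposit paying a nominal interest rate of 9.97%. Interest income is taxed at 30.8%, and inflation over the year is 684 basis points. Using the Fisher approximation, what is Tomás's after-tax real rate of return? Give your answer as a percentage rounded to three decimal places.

0.059%

After-tax nominal return = 9.97% × (1 − 0.308) = 6.89924%.
r ≈ 6.89924% − 6.84% → 0.059%.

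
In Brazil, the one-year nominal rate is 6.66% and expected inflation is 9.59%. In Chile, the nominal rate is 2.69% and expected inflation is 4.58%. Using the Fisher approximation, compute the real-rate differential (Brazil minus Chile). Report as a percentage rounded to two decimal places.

-1.04%

Brazil: 6.66% − 9.59% = -2.930%
Chile: 2.69% − 4.58% = -1.890%
Differential = -1.040% → -1.04%.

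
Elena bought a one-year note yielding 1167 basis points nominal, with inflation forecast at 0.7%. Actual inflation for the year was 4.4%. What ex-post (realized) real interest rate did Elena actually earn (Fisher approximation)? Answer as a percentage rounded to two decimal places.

7.27%

Ex-post: 11.67% − 4.4% = 7.270%
So the realized real rate is 7.27%.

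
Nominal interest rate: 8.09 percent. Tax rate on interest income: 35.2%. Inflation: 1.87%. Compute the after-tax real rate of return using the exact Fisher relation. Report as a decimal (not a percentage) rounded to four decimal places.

0.0331

After-tax nominal return = 8.09% × (1 − 0.352) = 5.24232%.
1 + r = 1.0524232 / 1.01870 = 1.033104
After-tax real rate = 1.033104 − 1 → 0.0331.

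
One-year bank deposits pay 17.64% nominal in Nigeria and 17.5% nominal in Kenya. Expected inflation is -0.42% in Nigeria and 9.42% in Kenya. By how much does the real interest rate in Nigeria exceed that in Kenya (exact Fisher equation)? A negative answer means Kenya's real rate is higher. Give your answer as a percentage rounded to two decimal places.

Nigeria: (1 + 0.1764)/(1 − 0.0042) − 1 = 18.1362%
Kenya: (1 + 0.1750)/(1 + 0.0942) − 1 = 7.3844%
Differential = 18.1362% − 7.3844% = 10.7518% → 10.75%.

10.75%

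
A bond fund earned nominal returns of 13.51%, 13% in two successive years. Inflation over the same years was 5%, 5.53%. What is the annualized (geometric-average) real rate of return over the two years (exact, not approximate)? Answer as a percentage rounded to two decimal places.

7.59%

Nominal growth factor = 1.1351 × 1.1300 = 1.28266300
Price-level growth factor = 1.0500 × 1.0553 = 1.10806500
Real growth factor = 1.28266300 / 1.10806500 = 1.15757018
Annualized real rate = 1.15757018^(1/2) − 1 = 7.5904% → 7.59%.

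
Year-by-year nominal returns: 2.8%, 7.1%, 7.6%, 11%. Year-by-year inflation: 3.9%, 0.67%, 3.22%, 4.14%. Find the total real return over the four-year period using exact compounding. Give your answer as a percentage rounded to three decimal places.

16.956%

Compound the nominal returns: 1.0280 × 1.0710 × 1.0760 × 1.1100 = 1.3149760.
Compound inflation: 1.0390 × 1.0067 × 1.0322 × 1.0414 = 1.1243384.
Deflate: 1.3149760 / 1.1243384 = 1.1695554.
Total real return = 1.1695554 − 1 → 16.956%.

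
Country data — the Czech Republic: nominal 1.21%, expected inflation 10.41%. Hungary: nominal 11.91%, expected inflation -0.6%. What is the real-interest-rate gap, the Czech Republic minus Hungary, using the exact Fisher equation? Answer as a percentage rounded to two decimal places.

-20.92%

The Czech Republic: (1 + 0.0121)/(1 + 0.1041) − 1 = -8.3326%
Hungary: (1 + 0.1191)/(1 − 0.0060) − 1 = 12.5855%
Differential = -8.3326% − 12.5855% = -20.9181% → -20.92%.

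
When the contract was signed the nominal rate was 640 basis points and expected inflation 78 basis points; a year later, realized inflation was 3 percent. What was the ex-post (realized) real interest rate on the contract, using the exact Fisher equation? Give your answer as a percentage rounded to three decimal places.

Ex-post: (1 + 0.0640)/(1 + 0.0300) − 1 = 3.3010%
So the realized real rate is 3.301%.

3.301%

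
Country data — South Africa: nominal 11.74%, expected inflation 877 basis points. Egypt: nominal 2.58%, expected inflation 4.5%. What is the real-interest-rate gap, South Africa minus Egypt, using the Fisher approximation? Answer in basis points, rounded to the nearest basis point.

South Africa: 11.74% − 8.77% = 2.970%
Egypt: 2.58% − 4.5% = -1.920%
Differential = 4.890% → 489 basis points.

489 basis points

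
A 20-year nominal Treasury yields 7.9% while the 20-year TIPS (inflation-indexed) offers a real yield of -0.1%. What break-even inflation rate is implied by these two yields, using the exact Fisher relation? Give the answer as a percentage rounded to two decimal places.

8.01%

(1 + π) = (1 + i)/(1 + r) = 1.07900 / 0.99900 = 1.080080
Break-even inflation = 1.080080 − 1 → 8.01%.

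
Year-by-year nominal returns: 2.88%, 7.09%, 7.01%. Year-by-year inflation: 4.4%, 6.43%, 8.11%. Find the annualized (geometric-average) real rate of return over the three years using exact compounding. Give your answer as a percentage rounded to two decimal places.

Compound the nominal returns: 1.0288 × 1.0709 × 1.0701 = 1.17897403.
Compound inflation: 1.0440 × 1.0643 × 1.0811 = 1.20124178.
Deflate: 1.17897403 / 1.20124178 = 0.98146272.
Annualized real rate = 0.98146272^(1/3) − 1 = -0.6218% → -0.62%.

-0.62%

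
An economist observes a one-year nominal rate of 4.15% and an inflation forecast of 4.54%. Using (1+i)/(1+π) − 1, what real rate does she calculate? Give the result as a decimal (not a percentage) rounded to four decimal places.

By the Fisher relation, 1 + r = (1 + i)/(1 + π).
1 + r = 1.04150 / 1.04540 = 0.996269
r = 0.996269 − 1 = -0.3731%, i.e. -0.0037.

-0.0037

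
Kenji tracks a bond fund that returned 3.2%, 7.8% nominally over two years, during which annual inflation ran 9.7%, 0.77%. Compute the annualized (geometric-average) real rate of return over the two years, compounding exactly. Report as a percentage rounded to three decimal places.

0.318%

Nominal growth factor = 1.0320 × 1.0780 = 1.11249600
Price-level growth factor = 1.0970 × 1.0077 = 1.10544690
Real growth factor = 1.11249600 / 1.10544690 = 1.00637670
Annualized real rate = 1.00637670^(1/2) − 1 = 0.3183% → 0.318%.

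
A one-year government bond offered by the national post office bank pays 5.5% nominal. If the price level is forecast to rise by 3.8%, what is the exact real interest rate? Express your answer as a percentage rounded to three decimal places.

1.638%

1 + r = 1.05500 / 1.03800 = 1.016378
r = 1.016378 − 1 = 1.6378%, i.e. 1.638%.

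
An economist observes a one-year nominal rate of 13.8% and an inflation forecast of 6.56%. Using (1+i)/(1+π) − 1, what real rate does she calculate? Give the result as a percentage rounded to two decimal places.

6.79%

1 + r = 1.13800 / 1.06560 = 1.067943
r = 1.067943 − 1 = 6.7943%, i.e. 6.79%.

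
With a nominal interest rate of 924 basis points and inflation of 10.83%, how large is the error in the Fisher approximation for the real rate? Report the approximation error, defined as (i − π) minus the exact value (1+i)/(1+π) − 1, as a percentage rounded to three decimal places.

-0.155%

Approximate: r ≈ 9.240% − 10.830% = -1.5900%
Exact: (1 + 0.0924)/(1 + 0.1083) − 1 = -1.4346%
Error = -1.5900% − (-1.4346%) = -0.1554% → -0.155%.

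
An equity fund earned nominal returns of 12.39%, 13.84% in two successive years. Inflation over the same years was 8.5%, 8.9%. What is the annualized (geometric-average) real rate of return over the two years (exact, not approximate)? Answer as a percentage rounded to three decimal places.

4.060%

Nominal growth factor = 1.1239 × 1.1384 = 1.27944776
Price-level growth factor = 1.0850 × 1.0890 = 1.18156500
Real growth factor = 1.27944776 / 1.18156500 = 1.08284162
Annualized real rate = 1.08284162^(1/2) − 1 = 4.0597% → 4.060%.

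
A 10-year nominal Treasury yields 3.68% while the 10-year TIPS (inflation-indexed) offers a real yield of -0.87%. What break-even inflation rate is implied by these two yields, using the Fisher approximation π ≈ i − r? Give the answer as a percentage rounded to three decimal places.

4.550%

π ≈ i − r = 3.68% − (-0.87%) → 4.550%.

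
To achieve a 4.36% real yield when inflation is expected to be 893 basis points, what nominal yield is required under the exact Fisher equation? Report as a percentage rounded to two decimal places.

13.68%

(1 + i) = (1 + r)(1 + π) = 1.04360 × 1.08930 = 1.13679348
i = 1.13679348 − 1, so the required nominal rate is 13.68%.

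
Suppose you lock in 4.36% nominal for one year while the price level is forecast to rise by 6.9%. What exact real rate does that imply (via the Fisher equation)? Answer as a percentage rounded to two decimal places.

-2.38%

By the Fisher equation, 1 + r = (1 + i)/(1 + π).
1 + r = 1.04360 / 1.06900 = 0.976239
r = 0.976239 − 1 = -2.3761%, i.e. -2.38%.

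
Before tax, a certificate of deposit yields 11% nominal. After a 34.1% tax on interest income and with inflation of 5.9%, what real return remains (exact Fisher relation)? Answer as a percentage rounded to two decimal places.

1.27%

After-tax nominal return = 11% × (1 − 0.341) = 7.2490%.
1 + r = 1.07249 / 1.05900 = 1.012738
After-tax real rate = 1.012738 − 1 → 1.27%.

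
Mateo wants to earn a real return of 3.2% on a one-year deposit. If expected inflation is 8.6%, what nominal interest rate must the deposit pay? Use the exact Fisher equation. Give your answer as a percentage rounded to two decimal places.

(1 + i) = (1 + r)(1 + π) = 1.03200 × 1.08600 = 1.120752
i = 1.120752 − 1, so the required nominal rate is 12.08%.

12.08%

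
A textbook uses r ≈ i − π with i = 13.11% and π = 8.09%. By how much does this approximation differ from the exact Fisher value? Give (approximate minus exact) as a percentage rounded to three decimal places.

Approximate: r ≈ 13.110% − 8.090% = 5.0200%
Exact: (1 + 0.1311)/(1 + 0.0809) − 1 = 4.6443%
Error = 5.0200% − 4.6443% = 0.3757% → 0.376%.

0.376%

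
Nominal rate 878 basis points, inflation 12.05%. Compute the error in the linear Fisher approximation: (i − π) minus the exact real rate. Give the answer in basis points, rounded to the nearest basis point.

-35 basis points

Approximate: r ≈ 8.780% − 12.050% = -3.2700%
Exact: (1 + 0.0878)/(1 + 0.1205) − 1 = -2.9183%
Error = -3.2700% − (-2.9183%) = -0.3517% → -35 basis points.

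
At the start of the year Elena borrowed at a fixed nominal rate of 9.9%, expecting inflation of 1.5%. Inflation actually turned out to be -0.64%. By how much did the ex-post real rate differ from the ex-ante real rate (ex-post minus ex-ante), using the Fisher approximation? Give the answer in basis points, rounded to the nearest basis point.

214 basis points

Ex-ante: 9.9% − 1.5% = 8.400%
Ex-post: 9.9% − (-0.64%) = 10.540%
Difference (ex-post − ex-ante) = 2.1400% → 214 basis points.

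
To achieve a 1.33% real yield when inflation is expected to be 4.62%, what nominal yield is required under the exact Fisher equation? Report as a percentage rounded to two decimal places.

6.01%

(1 + i) = (1 + r)(1 + π) = 1.01330 × 1.04620 = 1.06011446
i = 1.06011446 − 1, so the required nominal rate is 6.01%.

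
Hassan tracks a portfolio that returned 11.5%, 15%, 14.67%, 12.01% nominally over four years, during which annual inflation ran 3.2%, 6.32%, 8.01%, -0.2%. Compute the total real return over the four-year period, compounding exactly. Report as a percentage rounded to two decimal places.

39.25%

Compound the nominal returns: 1.1150 × 1.1500 × 1.1467 × 1.1201 = 1.646946.
Compound inflation: 1.0320 × 1.0632 × 1.0801 × 0.9980 = 1.182740.
Deflate: 1.646946 / 1.182740 = 1.392484.
Total real return = 1.392484 − 1 → 39.25%.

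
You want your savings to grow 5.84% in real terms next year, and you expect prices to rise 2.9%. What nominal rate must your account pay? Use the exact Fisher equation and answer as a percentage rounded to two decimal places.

8.91%

(1 + i) = (1 + r)(1 + π) = 1.05840 × 1.02900 = 1.0890936
i = 1.0890936 − 1, so the required nominal rate is 8.91%.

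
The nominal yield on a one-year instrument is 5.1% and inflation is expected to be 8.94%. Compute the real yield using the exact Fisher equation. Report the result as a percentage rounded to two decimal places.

-3.52%

By the Fisher identity, 1 + r = (1 + i)/(1 + π).
1 + r = 1.05100 / 1.08940 = 0.964751
r = 0.964751 − 1 = -3.5249%, i.e. -3.52%.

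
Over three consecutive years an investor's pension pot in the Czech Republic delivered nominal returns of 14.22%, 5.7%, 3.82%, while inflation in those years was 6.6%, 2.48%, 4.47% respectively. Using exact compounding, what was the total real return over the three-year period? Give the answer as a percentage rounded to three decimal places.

9.827%

Nominal growth factor = 1.1422 × 1.0570 × 1.0382 = 1.253424
Price-level growth factor = 1.0660 × 1.0248 × 1.0447 = 1.141269
Real growth factor = 1.253424 / 1.141269 = 1.098273
Total real return = 1.098273 − 1 → 9.827%.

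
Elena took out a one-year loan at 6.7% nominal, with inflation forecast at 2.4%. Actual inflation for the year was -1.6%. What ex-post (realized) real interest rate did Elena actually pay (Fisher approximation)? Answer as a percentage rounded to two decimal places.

Ex-post: 6.7% − (-1.6%) = 8.300%
So the realized real rate is 8.30%.

8.30%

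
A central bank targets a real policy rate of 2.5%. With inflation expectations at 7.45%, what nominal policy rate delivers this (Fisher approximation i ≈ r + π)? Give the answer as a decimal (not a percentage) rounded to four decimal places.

0.0995

i ≈ r + π = 2.5% + 7.45% = 0.0995.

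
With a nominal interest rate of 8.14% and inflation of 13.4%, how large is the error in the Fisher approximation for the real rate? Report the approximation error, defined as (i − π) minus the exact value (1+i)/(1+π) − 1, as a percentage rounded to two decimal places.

-0.62%

Approximate: r ≈ 8.140% − 13.400% = -5.2600%
Exact: (1 + 0.0814)/(1 + 0.1340) − 1 = -4.6384%
Error = -5.2600% − (-4.6384%) = -0.6216% → -0.62%.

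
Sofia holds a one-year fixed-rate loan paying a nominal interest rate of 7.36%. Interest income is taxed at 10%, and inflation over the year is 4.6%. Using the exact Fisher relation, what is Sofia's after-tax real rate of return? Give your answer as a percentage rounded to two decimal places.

After-tax nominal return = 7.36% × (1 − 0.1) = 6.6240%.
1 + r = 1.06624 / 1.04600 = 1.0193499
After-tax real rate = 1.0193499 − 1 → 1.93%.

1.93%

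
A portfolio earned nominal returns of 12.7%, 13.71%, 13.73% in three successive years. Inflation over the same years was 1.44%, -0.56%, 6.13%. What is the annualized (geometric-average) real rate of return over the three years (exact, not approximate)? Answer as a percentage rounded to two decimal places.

10.83%

Nominal growth factor = 1.1270 × 1.1371 × 1.1373 = 1.45746326
Price-level growth factor = 1.0144 × 0.9944 × 1.0613 = 1.07055386
Real growth factor = 1.45746326 / 1.07055386 = 1.36141050
Annualized real rate = 1.36141050^(1/3) − 1 = 10.8315% → 10.83%.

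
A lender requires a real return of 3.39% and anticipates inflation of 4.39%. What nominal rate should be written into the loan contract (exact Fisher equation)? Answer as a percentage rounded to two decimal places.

7.93%

(1 + i) = (1 + r)(1 + π) = 1.03390 × 1.04390 = 1.07928821
i = 1.07928821 − 1, so the required nominal rate is 7.93%.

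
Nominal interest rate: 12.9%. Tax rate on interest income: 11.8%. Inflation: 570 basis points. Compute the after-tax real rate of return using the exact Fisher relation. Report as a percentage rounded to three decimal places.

5.372%

After-tax nominal return = 12.9% × (1 − 0.118) = 11.3778%.
1 + r = 1.113778 / 1.05700 = 1.053716
After-tax real rate = 1.053716 − 1 → 5.372%.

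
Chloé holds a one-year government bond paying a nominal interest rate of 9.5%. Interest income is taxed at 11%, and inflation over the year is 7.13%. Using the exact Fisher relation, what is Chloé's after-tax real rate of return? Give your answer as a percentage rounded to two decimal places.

After-tax nominal return = 9.5% × (1 − 0.11) = 8.4550%.
1 + r = 1.08455 / 1.07130 = 1.012368
After-tax real rate = 1.012368 − 1 → 1.24%.

1.24%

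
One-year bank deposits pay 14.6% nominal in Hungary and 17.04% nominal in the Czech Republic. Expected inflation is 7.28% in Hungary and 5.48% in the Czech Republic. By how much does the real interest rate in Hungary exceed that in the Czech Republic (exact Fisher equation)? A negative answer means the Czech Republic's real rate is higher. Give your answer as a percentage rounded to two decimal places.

-4.14%

Hungary: (1 + 0.1460)/(1 + 0.0728) − 1 = 6.8233%
The Czech Republic: (1 + 0.1704)/(1 + 0.0548) − 1 = 10.9594%
Differential = 6.8233% − 10.9594% = -4.1362% → -4.14%.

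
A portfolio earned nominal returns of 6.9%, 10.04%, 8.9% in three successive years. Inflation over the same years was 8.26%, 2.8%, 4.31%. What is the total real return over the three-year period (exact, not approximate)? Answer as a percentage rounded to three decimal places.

10.349%

Nominal growth factor = 1.0690 × 1.1004 × 1.0890 = 1.281021
Price-level growth factor = 1.0826 × 1.0280 × 1.0431 = 1.160879
Real growth factor = 1.281021 / 1.160879 = 1.103492
Total real return = 1.103492 − 1 → 10.349%.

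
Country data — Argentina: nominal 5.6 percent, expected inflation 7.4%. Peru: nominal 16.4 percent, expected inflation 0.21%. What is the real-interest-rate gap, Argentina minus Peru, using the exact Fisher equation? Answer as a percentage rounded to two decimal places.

-17.83%

Argentina: (1 + 0.0560)/(1 + 0.0740) − 1 = -1.6760%
Peru: (1 + 0.1640)/(1 + 0.0021) − 1 = 16.1561%
Differential = -1.6760% − 16.1561% = -17.8320% → -17.83%.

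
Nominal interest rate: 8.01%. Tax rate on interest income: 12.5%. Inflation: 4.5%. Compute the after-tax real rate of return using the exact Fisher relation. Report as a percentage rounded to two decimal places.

2.40%

After-tax nominal return = 8.01% × (1 − 0.125) = 7.00875%.
1 + r = 1.0700875 / 1.04500 = 1.024007
After-tax real rate = 1.024007 − 1 → 2.40%.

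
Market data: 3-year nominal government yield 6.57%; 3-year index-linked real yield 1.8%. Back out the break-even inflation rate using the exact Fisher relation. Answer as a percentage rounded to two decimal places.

4.69%

(1 + π) = (1 + i)/(1 + r) = 1.06570 / 1.01800 = 1.046857
Break-even inflation = 1.046857 − 1 → 4.69%.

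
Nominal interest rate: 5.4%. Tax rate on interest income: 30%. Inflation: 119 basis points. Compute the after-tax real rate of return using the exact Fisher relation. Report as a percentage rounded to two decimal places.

2.56%

After-tax nominal return = 5.4% × (1 − 0.3) = 3.7800%.
1 + r = 1.03780 / 1.01190 = 1.025595
After-tax real rate = 1.025595 − 1 → 2.56%.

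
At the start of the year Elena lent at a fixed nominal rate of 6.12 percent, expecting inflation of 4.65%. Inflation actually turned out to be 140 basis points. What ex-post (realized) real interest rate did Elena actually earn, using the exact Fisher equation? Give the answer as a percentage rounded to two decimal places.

4.65%

Ex-post: (1 + 0.0612)/(1 + 0.0140) − 1 = 4.6548%
So the realized real rate is 4.65%.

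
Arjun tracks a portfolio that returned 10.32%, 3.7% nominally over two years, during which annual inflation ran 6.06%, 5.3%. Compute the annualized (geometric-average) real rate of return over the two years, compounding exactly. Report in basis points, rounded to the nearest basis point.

121 basis points

Nominal growth factor = 1.1032 × 1.0370 = 1.14401840
Price-level growth factor = 1.0606 × 1.0530 = 1.11681180
Real growth factor = 1.14401840 / 1.11681180 = 1.02436095
Annualized real rate = 1.02436095^(1/2) − 1 = 1.2107% → 121 basis points.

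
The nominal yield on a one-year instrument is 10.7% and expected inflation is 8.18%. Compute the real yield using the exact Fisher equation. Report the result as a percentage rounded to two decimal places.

By the Fisher relation, 1 + r = (1 + i)/(1 + π).
1 + r = 1.10700 / 1.08180 = 1.023295
r = 1.023295 − 1 = 2.3295%, i.e. 2.33%.

2.33%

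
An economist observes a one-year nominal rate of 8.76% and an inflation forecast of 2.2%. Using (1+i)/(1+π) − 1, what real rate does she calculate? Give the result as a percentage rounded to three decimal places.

By the Fisher relation, 1 + r = (1 + i)/(1 + π).
1 + r = 1.08760 / 1.02200 = 1.064188
r = 1.064188 − 1 = 6.4188%, i.e. 6.419%.

6.419%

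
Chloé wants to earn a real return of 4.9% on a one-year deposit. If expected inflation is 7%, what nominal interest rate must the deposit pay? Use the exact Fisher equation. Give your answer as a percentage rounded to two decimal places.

12.24%

(1 + i) = (1 + r)(1 + π) = 1.04900 × 1.07000 = 1.12243
i = 1.12243 − 1, so the required nominal rate is 12.24%.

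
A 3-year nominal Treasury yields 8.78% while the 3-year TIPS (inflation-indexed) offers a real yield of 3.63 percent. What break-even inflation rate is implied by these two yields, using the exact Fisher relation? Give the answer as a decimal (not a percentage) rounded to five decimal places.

0.04970

(1 + π) = (1 + i)/(1 + r) = 1.08780 / 1.03630 = 1.049696
Break-even inflation = 1.049696 − 1 → 0.04970.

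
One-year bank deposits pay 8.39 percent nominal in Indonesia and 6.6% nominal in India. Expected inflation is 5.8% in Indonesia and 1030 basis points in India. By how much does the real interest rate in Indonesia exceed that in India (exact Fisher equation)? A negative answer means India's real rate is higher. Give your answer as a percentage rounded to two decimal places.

Indonesia: (1 + 0.0839)/(1 + 0.0580) − 1 = 2.4480%
India: (1 + 0.0660)/(1 + 0.1030) − 1 = -3.3545%
Differential = 2.4480% − (-3.3545%) = 5.8025% → 5.80%.

5.80%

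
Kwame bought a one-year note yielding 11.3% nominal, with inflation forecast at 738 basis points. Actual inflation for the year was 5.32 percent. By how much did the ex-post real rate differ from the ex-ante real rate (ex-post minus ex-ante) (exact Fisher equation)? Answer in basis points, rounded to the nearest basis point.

203 basis points

Ex-ante: (1 + 0.1130)/(1 + 0.0738) − 1 = 3.6506%
Ex-post: (1 + 0.1130)/(1 + 0.0532) − 1 = 5.6779%
Difference (ex-post − ex-ante) = 2.0273% → 203 basis points.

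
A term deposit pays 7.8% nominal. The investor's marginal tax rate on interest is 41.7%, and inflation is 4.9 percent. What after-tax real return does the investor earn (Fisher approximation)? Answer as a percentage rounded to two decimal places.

After-tax nominal return = 7.8% × (1 − 0.417) = 4.5474%.
r ≈ 4.5474% − 4.9% → -0.35%.

-0.35%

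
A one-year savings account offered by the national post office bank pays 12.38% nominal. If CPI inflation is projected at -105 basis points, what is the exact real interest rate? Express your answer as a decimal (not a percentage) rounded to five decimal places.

0.13573

1 + r = 1.12380 / 0.98950 = 1.1357251
r = 1.1357251 − 1 = 13.57251%, i.e. 0.13573.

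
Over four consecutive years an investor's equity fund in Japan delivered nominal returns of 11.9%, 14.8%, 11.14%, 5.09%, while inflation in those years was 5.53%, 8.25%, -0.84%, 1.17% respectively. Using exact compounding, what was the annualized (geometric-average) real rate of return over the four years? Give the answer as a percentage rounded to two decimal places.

Nominal growth factor = 1.1190 × 1.1480 × 1.1114 × 1.0509 = 1.50038861
Price-level growth factor = 1.0553 × 1.0825 × 0.9916 × 1.0117 = 1.14601977
Real growth factor = 1.50038861 / 1.14601977 = 1.30921704
Annualized real rate = 1.30921704^(1/4) − 1 = 6.9678% → 6.97%.

6.97%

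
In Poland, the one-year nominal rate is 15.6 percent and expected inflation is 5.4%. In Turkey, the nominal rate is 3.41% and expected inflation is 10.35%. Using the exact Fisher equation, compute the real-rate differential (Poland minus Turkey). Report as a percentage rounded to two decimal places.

15.97%

Poland: (1 + 0.1560)/(1 + 0.0540) − 1 = 9.6774%
Turkey: (1 + 0.0341)/(1 + 0.1035) − 1 = -6.2891%
Differential = 9.6774% − (-6.2891%) = 15.9665% → 15.97%.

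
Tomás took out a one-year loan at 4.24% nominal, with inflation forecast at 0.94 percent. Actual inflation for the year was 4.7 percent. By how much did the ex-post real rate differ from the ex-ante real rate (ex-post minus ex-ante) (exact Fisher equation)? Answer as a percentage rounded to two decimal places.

Ex-ante: (1 + 0.0424)/(1 + 0.0094) − 1 = 3.2693%
Ex-post: (1 + 0.0424)/(1 + 0.0470) − 1 = -0.4394%
Difference (ex-post − ex-ante) = -3.7086% → -3.71%.

-3.71%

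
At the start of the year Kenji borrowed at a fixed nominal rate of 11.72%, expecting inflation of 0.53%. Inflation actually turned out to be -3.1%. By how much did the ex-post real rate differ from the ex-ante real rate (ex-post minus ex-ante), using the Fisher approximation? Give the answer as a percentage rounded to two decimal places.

3.63%

Ex-ante: 11.72% − 0.53% = 11.190%
Ex-post: 11.72% − (-3.1%) = 14.820%
Difference (ex-post − ex-ante) = 3.6300% → 3.63%.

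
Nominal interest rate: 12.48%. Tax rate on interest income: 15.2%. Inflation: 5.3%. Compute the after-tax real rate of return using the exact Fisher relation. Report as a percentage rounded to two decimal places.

5.02%

After-tax nominal return = 12.48% × (1 − 0.152) = 10.58304%.
1 + r = 1.1058304 / 1.05300 = 1.050171
After-tax real rate = 1.050171 − 1 → 5.02%.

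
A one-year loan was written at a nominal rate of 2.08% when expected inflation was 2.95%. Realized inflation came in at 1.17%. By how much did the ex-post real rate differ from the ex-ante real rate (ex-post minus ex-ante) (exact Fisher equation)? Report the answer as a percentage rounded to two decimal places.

1.74%

Ex-ante: (1 + 0.0208)/(1 + 0.0295) − 1 = -0.8451%
Ex-post: (1 + 0.0208)/(1 + 0.0117) − 1 = 0.8995%
Difference (ex-post − ex-ante) = 1.7445% → 1.74%.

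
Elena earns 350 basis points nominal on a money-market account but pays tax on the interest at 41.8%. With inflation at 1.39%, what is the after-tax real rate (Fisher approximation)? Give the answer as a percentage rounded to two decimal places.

0.65%

After-tax nominal return = 3.5% × (1 − 0.418) = 2.0370%.
r ≈ 2.0370% − 1.39% → 0.65%.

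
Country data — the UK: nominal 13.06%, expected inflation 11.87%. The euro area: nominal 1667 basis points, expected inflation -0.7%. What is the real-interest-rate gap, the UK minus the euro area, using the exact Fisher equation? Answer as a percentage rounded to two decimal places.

-16.43%

The UK: (1 + 0.1306)/(1 + 0.1187) − 1 = 1.0637%
The euro area: (1 + 0.1667)/(1 − 0.0070) − 1 = 17.4924%
Differential = 1.0637% − 17.4924% = -16.4287% → -16.43%.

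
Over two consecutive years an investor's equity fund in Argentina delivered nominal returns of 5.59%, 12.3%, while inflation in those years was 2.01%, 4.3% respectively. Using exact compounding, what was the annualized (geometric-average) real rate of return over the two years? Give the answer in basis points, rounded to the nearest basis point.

557 basis points

Compound the nominal returns: 1.0559 × 1.1230 = 1.18577570.
Compound inflation: 1.0201 × 1.0430 = 1.06396430.
Deflate: 1.18577570 / 1.06396430 = 1.11448824.
Annualized real rate = 1.11448824^(1/2) − 1 = 5.5693% → 557 basis points.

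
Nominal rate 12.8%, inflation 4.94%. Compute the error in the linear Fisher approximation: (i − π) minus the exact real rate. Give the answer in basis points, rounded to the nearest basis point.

Approximate: r ≈ 12.800% − 4.940% = 7.8600%
Exact: (1 + 0.1280)/(1 + 0.0494) − 1 = 7.4900%
Error = 7.8600% − 7.4900% = 0.3700% → 37 basis points.

37 basis points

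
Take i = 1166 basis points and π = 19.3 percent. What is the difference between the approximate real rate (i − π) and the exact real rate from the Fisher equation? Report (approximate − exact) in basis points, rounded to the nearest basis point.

Approximate: r ≈ 11.660% − 19.300% = -7.6400%
Exact: (1 + 0.1166)/(1 + 0.1930) − 1 = -6.4040%
Error = -7.6400% − (-6.4040%) = -1.2360% → -124 basis points.

-124 basis points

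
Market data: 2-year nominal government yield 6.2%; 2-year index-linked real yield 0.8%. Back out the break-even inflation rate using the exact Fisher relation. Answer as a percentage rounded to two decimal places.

(1 + π) = (1 + i)/(1 + r) = 1.06200 / 1.00800 = 1.053571
Break-even inflation = 1.053571 − 1 → 5.36%.

5.36%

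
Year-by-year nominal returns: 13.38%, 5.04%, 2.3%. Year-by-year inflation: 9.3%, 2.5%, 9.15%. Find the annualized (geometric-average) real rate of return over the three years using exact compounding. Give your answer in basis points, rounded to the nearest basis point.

Nominal growth factor = 1.1338 × 1.0504 × 1.0230 = 1.21833522
Price-level growth factor = 1.0930 × 1.0250 × 1.0915 = 1.22283474
Real growth factor = 1.21833522 / 1.22283474 = 0.99632042
Annualized real rate = 0.99632042^(1/3) − 1 = -0.1228% → -12 basis points.

-12 basis points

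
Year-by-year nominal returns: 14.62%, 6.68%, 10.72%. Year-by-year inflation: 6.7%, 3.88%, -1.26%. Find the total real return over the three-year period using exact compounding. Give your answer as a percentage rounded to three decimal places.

23.703%

Nominal growth factor = 1.1462 × 1.0668 × 1.1072 = 1.353847
Price-level growth factor = 1.0670 × 1.0388 × 0.9874 = 1.094434
Real growth factor = 1.353847 / 1.094434 = 1.237029
Total real return = 1.237029 − 1 → 23.703%.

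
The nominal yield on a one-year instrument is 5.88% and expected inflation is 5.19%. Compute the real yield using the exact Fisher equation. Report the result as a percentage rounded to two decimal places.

By the Fisher relation, 1 + r = (1 + i)/(1 + π).
1 + r = 1.05880 / 1.05190 = 1.006560
r = 1.006560 − 1 = 0.6560%, i.e. 0.66%.

0.66%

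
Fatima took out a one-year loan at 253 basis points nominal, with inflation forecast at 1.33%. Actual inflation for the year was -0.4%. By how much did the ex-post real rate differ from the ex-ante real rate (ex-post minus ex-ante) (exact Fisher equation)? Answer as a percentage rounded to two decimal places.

Ex-ante: (1 + 0.0253)/(1 + 0.0133) − 1 = 1.1842%
Ex-post: (1 + 0.0253)/(1 − 0.0040) − 1 = 2.9418%
Difference (ex-post − ex-ante) = 1.7575% → 1.76%.

1.76%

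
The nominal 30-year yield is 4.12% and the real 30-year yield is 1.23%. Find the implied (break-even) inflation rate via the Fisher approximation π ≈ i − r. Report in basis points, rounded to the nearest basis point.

π ≈ i − r = 4.12% − 1.23% → 289 basis points.

289 basis points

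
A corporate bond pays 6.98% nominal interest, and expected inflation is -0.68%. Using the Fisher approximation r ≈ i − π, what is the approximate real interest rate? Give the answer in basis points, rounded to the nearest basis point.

766 basis points

r ≈ i − π = 6.98% − (-0.68%) = 766 basis points.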